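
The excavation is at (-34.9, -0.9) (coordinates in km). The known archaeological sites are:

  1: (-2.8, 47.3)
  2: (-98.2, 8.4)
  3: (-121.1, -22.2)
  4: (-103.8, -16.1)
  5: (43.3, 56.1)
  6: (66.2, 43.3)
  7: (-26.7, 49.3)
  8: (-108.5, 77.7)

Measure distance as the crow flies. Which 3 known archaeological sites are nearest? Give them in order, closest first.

Distances from (-34.9, -0.9):
1: 57.9 km
2: 64.0 km
3: 88.8 km
4: 70.6 km
5: 96.8 km
6: 110.3 km
7: 50.9 km
8: 107.7 km
Sorted: 7 (50.9 km) < 1 (57.9 km) < 2 (64.0 km) < 4 (70.6 km) < 3 (88.8 km) < …

7, 1, 2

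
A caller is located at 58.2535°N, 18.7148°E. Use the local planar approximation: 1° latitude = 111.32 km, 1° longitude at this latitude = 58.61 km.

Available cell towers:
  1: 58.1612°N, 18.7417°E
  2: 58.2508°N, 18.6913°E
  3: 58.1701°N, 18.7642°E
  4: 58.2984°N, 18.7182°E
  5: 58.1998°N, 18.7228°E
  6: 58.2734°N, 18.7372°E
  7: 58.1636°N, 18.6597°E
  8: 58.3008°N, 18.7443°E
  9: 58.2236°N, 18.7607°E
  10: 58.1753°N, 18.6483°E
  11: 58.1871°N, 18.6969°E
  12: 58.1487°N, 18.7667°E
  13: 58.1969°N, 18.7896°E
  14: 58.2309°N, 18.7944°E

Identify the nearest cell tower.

2

Distances from 58.2535°N, 18.7148°E:
1: √((-0.0923·111.32)² + (0.0269·58.61)²) = √(105.572255 + 2.485696) = 10.3951 km
2: √((-0.0027·111.32)² + (-0.0235·58.61)²) = √(0.090339 + 1.897052) = 1.4097 km
3: √((-0.0834·111.32)² + (0.0494·58.61)²) = √(86.194290 + 8.382959) = 9.7251 km
4: √((0.0449·111.32)² + (0.0034·58.61)²) = √(24.982683 + 0.039710) = 5.0022 km
5: √((-0.0537·111.32)² + (0.0080·58.61)²) = √(35.735097 + 0.219848) = 5.9962 km
6: √((0.0199·111.32)² + (0.0224·58.61)²) = √(4.907412 + 1.723612) = 2.5751 km
7: √((-0.0899·111.32)² + (-0.0551·58.61)²) = √(100.153419 + 10.429095) = 10.5158 km
8: √((0.0473·111.32)² + (0.0295·58.61)²) = √(27.724816 + 2.989424) = 5.5420 km
9: √((-0.0299·111.32)² + (0.0459·58.61)²) = √(11.078699 + 7.237171) = 4.2797 km
10: √((-0.0782·111.32)² + (-0.0665·58.61)²) = √(75.780925 + 15.191013) = 9.5379 km
11: √((-0.0664·111.32)² + (-0.0179·58.61)²) = √(54.636460 + 1.100651) = 7.4657 km
12: √((-0.1048·111.32)² + (0.0519·58.61)²) = √(136.103396 + 9.252906) = 12.0564 km
13: √((-0.0566·111.32)² + (0.0748·58.61)²) = √(39.698972 + 19.219702) = 7.6758 km
14: √((-0.0226·111.32)² + (0.0796·58.61)²) = √(6.329411 + 21.765547) = 5.3005 km
Minimum: 2 at 1.4097 km.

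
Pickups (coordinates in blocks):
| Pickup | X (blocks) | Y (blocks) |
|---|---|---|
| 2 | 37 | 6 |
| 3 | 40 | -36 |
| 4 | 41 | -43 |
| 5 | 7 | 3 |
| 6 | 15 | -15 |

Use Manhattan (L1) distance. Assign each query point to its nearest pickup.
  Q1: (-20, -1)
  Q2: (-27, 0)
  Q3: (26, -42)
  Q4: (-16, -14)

Q1→5; Q2→5; Q3→4; Q4→6

Q1 at (-20, -1):
  2: |57| + |7| = 57 + 7 = 64 blocks
  3: |60| + |-35| = 60 + 35 = 95 blocks
  4: |61| + |-42| = 61 + 42 = 103 blocks
  5: |27| + |4| = 27 + 4 = 31 blocks
  6: |35| + |-14| = 35 + 14 = 49 blocks
  → nearest: 5 (31 blocks)
Q2 at (-27, 0):
  2: |64| + |6| = 64 + 6 = 70 blocks
  3: |67| + |-36| = 67 + 36 = 103 blocks
  4: |68| + |-43| = 68 + 43 = 111 blocks
  5: |34| + |3| = 34 + 3 = 37 blocks
  6: |42| + |-15| = 42 + 15 = 57 blocks
  → nearest: 5 (37 blocks)
Q3 at (26, -42):
  2: |11| + |48| = 11 + 48 = 59 blocks
  3: |14| + |6| = 14 + 6 = 20 blocks
  4: |15| + |-1| = 15 + 1 = 16 blocks
  5: |-19| + |45| = 19 + 45 = 64 blocks
  6: |-11| + |27| = 11 + 27 = 38 blocks
  → nearest: 4 (16 blocks)
Q4 at (-16, -14):
  2: |53| + |20| = 53 + 20 = 73 blocks
  3: |56| + |-22| = 56 + 22 = 78 blocks
  4: |57| + |-29| = 57 + 29 = 86 blocks
  5: |23| + |17| = 23 + 17 = 40 blocks
  6: |31| + |-1| = 31 + 1 = 32 blocks
  → nearest: 6 (32 blocks)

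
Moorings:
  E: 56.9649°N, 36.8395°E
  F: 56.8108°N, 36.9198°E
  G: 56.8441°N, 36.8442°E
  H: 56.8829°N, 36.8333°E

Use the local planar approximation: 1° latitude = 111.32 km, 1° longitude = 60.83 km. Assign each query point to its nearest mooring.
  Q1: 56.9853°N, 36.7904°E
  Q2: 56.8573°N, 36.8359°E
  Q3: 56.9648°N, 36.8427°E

Q1→E; Q2→G; Q3→E

Q1 at 56.9853°N, 36.7904°E:
  E: 3.7520 km
  F: 20.9596 km
  G: 16.0555 km
  H: 11.6941 km
  → nearest: E (3.7520 km)
Q2 at 56.8573°N, 36.8359°E:
  E: 11.9800 km
  F: 7.2693 km
  G: 1.5537 km
  H: 2.8542 km
  → nearest: G (1.5537 km)
Q3 at 56.9648°N, 36.8427°E:
  E: 0.1950 km
  F: 17.7732 km
  G: 13.4366 km
  H: 9.1350 km
  → nearest: E (0.1950 km)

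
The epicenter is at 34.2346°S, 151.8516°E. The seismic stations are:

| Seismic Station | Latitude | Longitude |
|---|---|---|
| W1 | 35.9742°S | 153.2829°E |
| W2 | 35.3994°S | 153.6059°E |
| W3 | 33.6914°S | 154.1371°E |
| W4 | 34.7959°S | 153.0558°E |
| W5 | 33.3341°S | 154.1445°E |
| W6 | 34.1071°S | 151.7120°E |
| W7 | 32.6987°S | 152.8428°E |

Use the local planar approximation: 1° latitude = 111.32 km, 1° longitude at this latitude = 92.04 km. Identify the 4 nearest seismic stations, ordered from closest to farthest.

Distances from 34.2346°S, 151.8516°E:
W1: √((-1.7396·111.32)² + (1.4313·92.04)²) = √(37501.202451 + 17354.598175) = 234.2132 km
W2: √((-1.1648·111.32)² + (1.7543·92.04)²) = √(16813.151226 + 26071.195528) = 207.0854 km
W3: √((0.5432·111.32)² + (2.2855·92.04)²) = √(3656.502864 + 44250.244149) = 218.8761 km
W4: √((-0.5613·111.32)² + (1.2042·92.04)²) = √(3904.239759 + 12284.301464) = 127.2342 km
W5: √((0.9005·111.32)² + (2.2929·92.04)²) = √(10048.791370 + 44537.255235) = 233.6366 km
W6: √((0.1275·111.32)² + (-0.1396·92.04)²) = √(201.449765 + 165.091250) = 19.1453 km
W7: √((1.5359·111.32)² + (0.9912·92.04)²) = √(29232.925254 + 8322.921658) = 193.7933 km
Sorted: W6 (19.1453 km) < W4 (127.2342 km) < W7 (193.7933 km) < W2 (207.0854 km) < W3 (218.8761 km) < W5 (233.6366 km) < …

W6, W4, W7, W2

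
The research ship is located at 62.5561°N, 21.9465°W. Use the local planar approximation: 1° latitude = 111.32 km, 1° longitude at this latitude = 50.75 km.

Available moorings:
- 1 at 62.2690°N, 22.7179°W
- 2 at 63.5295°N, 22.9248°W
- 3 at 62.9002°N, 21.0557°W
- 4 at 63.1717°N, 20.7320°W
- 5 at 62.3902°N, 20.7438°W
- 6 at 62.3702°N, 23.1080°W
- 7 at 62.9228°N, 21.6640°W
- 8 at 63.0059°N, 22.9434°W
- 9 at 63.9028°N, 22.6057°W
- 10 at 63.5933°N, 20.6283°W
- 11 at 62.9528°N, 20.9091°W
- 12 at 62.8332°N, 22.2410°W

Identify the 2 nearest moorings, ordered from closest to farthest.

Distances from 62.5561°N, 21.9465°W:
1: √((-0.2871·111.32)² + (-0.7714·50.75)²) = √(1021.439810 + 1532.608967) = 50.5376 km
2: √((0.9734·111.32)² + (-0.9783·50.75)²) = √(11741.648609 + 2464.995894) = 119.1916 km
3: √((0.3441·111.32)² + (0.8908·50.75)²) = √(1467.289266 + 2043.772306) = 59.2542 km
4: √((0.6156·111.32)² + (1.2145·50.75)²) = √(4696.167922 + 3798.981087) = 92.1691 km
5: √((-0.1659·111.32)² + (1.2027·50.75)²) = √(341.066581 + 3725.518421) = 63.7698 km
6: √((-0.1859·111.32)² + (-1.1615·50.75)²) = √(428.257695 + 3474.645653) = 62.4732 km
7: √((0.3667·111.32)² + (0.2825·50.75)²) = √(1666.357633 + 205.545985) = 43.2655 km
8: √((0.4498·111.32)² + (-0.9969·50.75)²) = √(2507.178746 + 2559.618764) = 71.1814 km
9: √((1.3467·111.32)² + (-0.6592·50.75)²) = √(22474.400486 + 1119.196879) = 153.6021 km
10: √((1.0372·111.32)² + (1.3182·50.75)²) = √(13331.266537 + 4475.429372) = 133.4417 km
11: √((0.3967·111.32)² + (1.0374·50.75)²) = √(1950.162478 + 2771.817169) = 68.7167 km
12: √((0.2771·111.32)² + (-0.2945·50.75)²) = √(951.523343 + 223.379180) = 34.2769 km
Sorted: 12 (34.2769 km) < 7 (43.2655 km) < 1 (50.5376 km) < 3 (59.2542 km) < …

12, 7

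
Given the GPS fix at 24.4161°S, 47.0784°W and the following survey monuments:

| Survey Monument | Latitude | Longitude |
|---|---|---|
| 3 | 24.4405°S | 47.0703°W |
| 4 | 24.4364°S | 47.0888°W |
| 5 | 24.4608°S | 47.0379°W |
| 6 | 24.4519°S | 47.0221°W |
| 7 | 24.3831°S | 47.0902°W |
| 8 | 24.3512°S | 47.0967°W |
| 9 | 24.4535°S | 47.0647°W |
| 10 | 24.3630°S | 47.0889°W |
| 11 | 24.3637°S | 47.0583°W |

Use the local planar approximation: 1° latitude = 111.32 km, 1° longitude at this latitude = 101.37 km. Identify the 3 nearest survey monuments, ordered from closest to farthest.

4, 3, 7

Distances from 24.4161°S, 47.0784°W:
3: 2.8376 km
4: 2.4936 km
5: 6.4510 km
6: 6.9609 km
7: 3.8634 km
8: 7.4590 km
9: 4.3889 km
10: 6.0062 km
11: 6.1788 km
Sorted: 4 (2.4936 km) < 3 (2.8376 km) < 7 (3.8634 km) < 9 (4.3889 km) < 10 (6.0062 km) < …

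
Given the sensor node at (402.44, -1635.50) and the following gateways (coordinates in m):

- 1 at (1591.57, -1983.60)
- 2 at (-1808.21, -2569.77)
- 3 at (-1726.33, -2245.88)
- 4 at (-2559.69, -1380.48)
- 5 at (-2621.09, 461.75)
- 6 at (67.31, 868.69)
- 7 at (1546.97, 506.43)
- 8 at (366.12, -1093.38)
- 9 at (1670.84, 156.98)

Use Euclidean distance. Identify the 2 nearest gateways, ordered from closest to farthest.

8, 1

Distances from (402.44, -1635.50):
1: √((1189.13)² + (-348.10)²) = √(1414030.1569 + 121173.6100) = 1239.03 m
2: √((-2210.65)² + (-934.27)²) = √(4886973.4225 + 872860.4329) = 2399.97 m
3: √((-2128.77)² + (-610.38)²) = √(4531661.7129 + 372563.7444) = 2214.55 m
4: √((-2962.13)² + (255.02)²) = √(8774214.1369 + 65035.2004) = 2973.09 m
5: √((-3023.53)² + (2097.25)²) = √(9141733.6609 + 4398457.5625) = 3679.70 m
6: √((-335.13)² + (2504.19)²) = √(112312.1169 + 6270967.5561) = 2526.52 m
7: √((1144.53)² + (2141.93)²) = √(1309948.9209 + 4587864.1249) = 2428.54 m
8: √((-36.32)² + (542.12)²) = √(1319.1424 + 293894.0944) = 543.34 m
9: √((1268.40)² + (1792.48)²) = √(1608838.5600 + 3212984.5504) = 2195.87 m
Sorted: 8 (543.34 m) < 1 (1239.03 m) < 9 (2195.87 m) < 3 (2214.55 m) < …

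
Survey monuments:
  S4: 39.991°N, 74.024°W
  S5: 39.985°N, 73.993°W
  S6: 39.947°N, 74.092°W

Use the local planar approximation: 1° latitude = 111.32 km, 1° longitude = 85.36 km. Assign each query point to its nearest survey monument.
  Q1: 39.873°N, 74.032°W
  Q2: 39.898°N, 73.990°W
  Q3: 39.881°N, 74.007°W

Q1→S6; Q2→S5; Q3→S6

Q1 at 39.873°N, 74.032°W:
  S4: √((0.118·111.32)² + (0.008·85.36)²) = √(172.54819 + 0.46633) = 13.153 km
  S5: √((0.112·111.32)² + (0.039·85.36)²) = √(155.44703 + 11.08251) = 12.905 km
  S6: √((0.074·111.32)² + (-0.060·85.36)²) = √(67.85937 + 26.23079) = 9.700 km
  → nearest: S6 (9.700 km)
Q2 at 39.898°N, 73.990°W:
  S4: √((0.093·111.32)² + (-0.034·85.36)²) = √(107.17964 + 8.42300) = 10.752 km
  S5: √((0.087·111.32)² + (-0.003·85.36)²) = √(93.79613 + 0.06558) = 9.688 km
  S6: √((0.049·111.32)² + (-0.102·85.36)²) = √(29.75353 + 75.80697) = 10.274 km
  → nearest: S5 (9.688 km)
Q3 at 39.881°N, 74.007°W:
  S4: √((0.110·111.32)² + (-0.017·85.36)²) = √(149.94492 + 2.10575) = 12.331 km
  S5: √((0.104·111.32)² + (0.014·85.36)²) = √(134.03341 + 1.42812) = 11.639 km
  S6: √((0.066·111.32)² + (-0.085·85.36)²) = √(53.98017 + 52.64373) = 10.326 km
  → nearest: S6 (10.326 km)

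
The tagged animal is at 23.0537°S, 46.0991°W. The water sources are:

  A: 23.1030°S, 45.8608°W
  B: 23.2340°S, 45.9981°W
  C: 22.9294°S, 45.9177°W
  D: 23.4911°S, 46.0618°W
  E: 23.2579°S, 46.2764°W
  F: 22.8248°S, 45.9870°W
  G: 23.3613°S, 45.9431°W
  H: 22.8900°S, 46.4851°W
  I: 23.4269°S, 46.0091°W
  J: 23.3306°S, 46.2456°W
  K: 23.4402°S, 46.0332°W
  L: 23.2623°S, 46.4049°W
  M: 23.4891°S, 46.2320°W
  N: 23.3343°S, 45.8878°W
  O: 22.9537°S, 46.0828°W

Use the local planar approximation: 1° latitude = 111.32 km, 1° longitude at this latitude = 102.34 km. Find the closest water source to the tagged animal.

O

Distances from 23.0537°S, 46.0991°W:
A: √((-0.0493·111.32)² + (0.2383·102.34)²) = √(30.118978 + 594.756107) = 24.9975 km
B: √((-0.1803·111.32)² + (0.1010·102.34)²) = √(402.844880 + 106.839925) = 22.5762 km
C: √((0.1243·111.32)² + (0.1814·102.34)²) = √(191.464672 + 344.639769) = 23.1539 km
D: √((-0.4374·111.32)² + (0.0373·102.34)²) = √(2370.849318 + 14.571642) = 48.8408 km
E: √((-0.2042·111.32)² + (-0.1773·102.34)²) = √(516.723093 + 329.236743) = 29.0854 km
F: √((0.2289·111.32)² + (0.1121·102.34)²) = √(649.288903 + 131.613989) = 27.9446 km
G: √((-0.3076·111.32)² + (0.1560·102.34)²) = √(1172.516755 + 254.882502) = 37.7809 km
H: √((0.1637·111.32)² + (-0.3860·102.34)²) = √(332.080790 + 1560.505970) = 43.5039 km
I: √((-0.3732·111.32)² + (0.0900·102.34)²) = √(1725.955783 + 84.835152) = 42.5534 km
J: √((-0.2769·111.32)² + (-0.1465·102.34)²) = √(950.150293 + 224.784352) = 34.2773 km
K: √((-0.3865·111.32)² + (0.0659·102.34)²) = √(1851.166114 + 45.484315) = 43.5506 km
L: √((-0.2086·111.32)² + (-0.3058·102.34)²) = √(539.231189 + 979.412827) = 38.9698 km
M: √((-0.4354·111.32)² + (-0.1329·102.34)²) = √(2349.217594 + 184.986820) = 50.3409 km
N: √((-0.2806·111.32)² + (0.2113·102.34)²) = √(975.712185 + 467.616492) = 37.9912 km
O: √((0.1000·111.32)² + (0.0163·102.34)²) = √(123.921424 + 2.782698) = 11.2563 km
Minimum: O at 11.2563 km.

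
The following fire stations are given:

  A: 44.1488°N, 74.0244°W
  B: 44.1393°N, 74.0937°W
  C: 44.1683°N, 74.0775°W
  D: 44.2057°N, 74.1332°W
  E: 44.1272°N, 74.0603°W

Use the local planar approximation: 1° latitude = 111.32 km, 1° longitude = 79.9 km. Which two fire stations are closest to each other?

B and E

Pairwise distances:
A–B: 5.6372 km
A–C: 4.7658 km
A–D: 10.7560 km
A–E: 3.7429 km
B–C: 3.4781 km
B–D: 8.0372 km
B–E: 2.9893 km
C–D: 6.0943 km
C–E: 4.7772 km
D–E: 10.5019 km
Closest pair: B–E at 2.9893 km.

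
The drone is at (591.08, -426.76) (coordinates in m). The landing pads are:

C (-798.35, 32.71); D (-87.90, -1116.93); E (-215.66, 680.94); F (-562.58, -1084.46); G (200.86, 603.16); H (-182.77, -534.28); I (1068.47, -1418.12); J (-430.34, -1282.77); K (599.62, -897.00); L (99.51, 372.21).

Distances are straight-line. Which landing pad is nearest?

Distances from (591.08, -426.76):
C: √((-1389.43)² + (459.47)²) = √(1930515.7249 + 211112.6809) = 1463.43 m
D: √((-678.98)² + (-690.17)²) = √(461013.8404 + 476334.6289) = 968.17 m
E: √((-806.74)² + (1107.70)²) = √(650829.4276 + 1226999.2900) = 1370.34 m
F: √((-1153.66)² + (-657.70)²) = √(1330931.3956 + 432569.2900) = 1327.97 m
G: √((-390.22)² + (1029.92)²) = √(152271.6484 + 1060735.2064) = 1101.37 m
H: √((-773.85)² + (-107.52)²) = √(598843.8225 + 11560.5504) = 781.28 m
I: √((477.39)² + (-991.36)²) = √(227901.2121 + 982794.6496) = 1100.32 m
J: √((-1021.42)² + (-856.01)²) = √(1043298.8164 + 732753.1201) = 1332.69 m
K: √((8.54)² + (-470.24)²) = √(72.9316 + 221125.6576) = 470.32 m
L: √((-491.57)² + (798.97)²) = √(241641.0649 + 638353.0609) = 938.08 m
Minimum: K at 470.32 m.

K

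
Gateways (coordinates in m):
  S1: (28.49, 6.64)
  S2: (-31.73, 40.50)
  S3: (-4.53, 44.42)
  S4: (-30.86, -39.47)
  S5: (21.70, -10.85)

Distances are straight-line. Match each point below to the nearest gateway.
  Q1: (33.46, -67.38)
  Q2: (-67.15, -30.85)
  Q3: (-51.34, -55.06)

Q1 at (33.46, -67.38):
  S1: √((-4.97)² + (74.02)²) = √(24.7009 + 5478.9604) = 74.19 m
  S2: √((-65.19)² + (107.88)²) = √(4249.7361 + 11638.0944) = 126.05 m
  S3: √((-37.99)² + (111.80)²) = √(1443.2401 + 12499.2400) = 118.08 m
  S4: √((-64.32)² + (27.91)²) = √(4137.0624 + 778.9681) = 70.11 m
  S5: √((-11.76)² + (56.53)²) = √(138.2976 + 3195.6409) = 57.74 m
  → nearest: S5 (57.74 m)
Q2 at (-67.15, -30.85):
  S1: √((95.64)² + (37.49)²) = √(9147.0096 + 1405.5001) = 102.73 m
  S2: √((35.42)² + (71.35)²) = √(1254.5764 + 5090.8225) = 79.66 m
  S3: √((62.62)² + (75.27)²) = √(3921.2644 + 5665.5729) = 97.91 m
  S4: √((36.29)² + (-8.62)²) = √(1316.9641 + 74.3044) = 37.30 m
  S5: √((88.85)² + (20.00)²) = √(7894.3225 + 400.0000) = 91.07 m
  → nearest: S4 (37.30 m)
Q3 at (-51.34, -55.06):
  S1: √((79.83)² + (61.70)²) = √(6372.8289 + 3806.8900) = 100.89 m
  S2: √((19.61)² + (95.56)²) = √(384.5521 + 9131.7136) = 97.55 m
  S3: √((46.81)² + (99.48)²) = √(2191.1761 + 9896.2704) = 109.94 m
  S4: √((20.48)² + (15.59)²) = √(419.4304 + 243.0481) = 25.74 m
  S5: √((73.04)² + (44.21)²) = √(5334.8416 + 1954.5241) = 85.38 m
  → nearest: S4 (25.74 m)

Q1→S5; Q2→S4; Q3→S4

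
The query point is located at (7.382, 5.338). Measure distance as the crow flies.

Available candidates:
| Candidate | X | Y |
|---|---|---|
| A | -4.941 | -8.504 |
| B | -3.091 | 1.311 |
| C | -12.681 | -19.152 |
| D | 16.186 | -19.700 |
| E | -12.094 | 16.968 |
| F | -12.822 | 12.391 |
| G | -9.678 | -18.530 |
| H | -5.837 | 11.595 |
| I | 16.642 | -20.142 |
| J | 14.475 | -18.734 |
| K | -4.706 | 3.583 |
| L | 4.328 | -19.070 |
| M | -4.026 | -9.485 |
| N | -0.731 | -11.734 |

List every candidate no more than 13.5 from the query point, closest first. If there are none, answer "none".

B, K

Distances from (7.382, 5.338):
A: √((-12.323)² + (-13.842)²) = √(151.85633 + 191.60096) = 18.533
B: √((-10.473)² + (-4.027)²) = √(109.68373 + 16.21673) = 11.221
C: √((-20.063)² + (-24.490)²) = √(402.52397 + 599.76010) = 31.659
D: √((8.804)² + (-25.038)²) = √(77.51042 + 626.90144) = 26.541
E: √((-19.476)² + (11.630)²) = √(379.31458 + 135.25690) = 22.684
F: √((-20.204)² + (7.053)²) = √(408.20162 + 49.74481) = 21.400
G: √((-17.060)² + (-23.868)²) = √(291.04360 + 569.68142) = 29.338
H: √((-13.219)² + (6.257)²) = √(174.74196 + 39.15005) = 14.625
I: √((9.260)² + (-25.480)²) = √(85.74760 + 649.23040) = 27.110
J: √((7.093)² + (-24.072)²) = √(50.31065 + 579.46118) = 25.095
K: √((-12.088)² + (-1.755)²) = √(146.11974 + 3.08002) = 12.215
L: √((-3.054)² + (-24.408)²) = √(9.32692 + 595.75046) = 24.598
M: √((-11.408)² + (-14.823)²) = √(130.14246 + 219.72133) = 18.705
N: √((-8.113)² + (-17.072)²) = √(65.82077 + 291.45318) = 18.902
Threshold 13.5: B (11.221), K (12.215) are within range.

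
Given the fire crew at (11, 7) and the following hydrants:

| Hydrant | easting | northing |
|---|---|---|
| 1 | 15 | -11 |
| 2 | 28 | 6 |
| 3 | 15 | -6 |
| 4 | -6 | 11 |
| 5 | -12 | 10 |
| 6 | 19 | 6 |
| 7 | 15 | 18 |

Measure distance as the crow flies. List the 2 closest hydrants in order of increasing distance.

6, 7

Distances from (11, 7):
1: √((4)² + (-18)²) = √(16.000 + 324.000) = 18.4
2: √((17)² + (-1)²) = √(289.000 + 1.000) = 17.0
3: √((4)² + (-13)²) = √(16.000 + 169.000) = 13.6
4: √((-17)² + (4)²) = √(289.000 + 16.000) = 17.5
5: √((-23)² + (3)²) = √(529.000 + 9.000) = 23.2
6: √((8)² + (-1)²) = √(64.000 + 1.000) = 8.1
7: √((4)² + (11)²) = √(16.000 + 121.000) = 11.7
Sorted: 6 (8.1) < 7 (11.7) < 3 (13.6) < 2 (17.0) < …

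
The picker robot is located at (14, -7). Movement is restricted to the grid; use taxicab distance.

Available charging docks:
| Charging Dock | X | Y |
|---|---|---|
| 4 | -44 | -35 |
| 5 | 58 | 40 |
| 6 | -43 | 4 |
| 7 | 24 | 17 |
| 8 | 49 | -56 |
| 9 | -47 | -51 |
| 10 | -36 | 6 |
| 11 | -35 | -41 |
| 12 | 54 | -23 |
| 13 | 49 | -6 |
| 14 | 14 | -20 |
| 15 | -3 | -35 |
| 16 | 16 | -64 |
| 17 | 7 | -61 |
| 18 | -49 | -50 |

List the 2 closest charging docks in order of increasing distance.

14, 7

Distances from (14, -7):
4: |-58| + |-28| = 58 + 28 = 86
5: |44| + |47| = 44 + 47 = 91
6: |-57| + |11| = 57 + 11 = 68
7: |10| + |24| = 10 + 24 = 34
8: |35| + |-49| = 35 + 49 = 84
9: |-61| + |-44| = 61 + 44 = 105
10: |-50| + |13| = 50 + 13 = 63
11: |-49| + |-34| = 49 + 34 = 83
12: |40| + |-16| = 40 + 16 = 56
13: |35| + |1| = 35 + 1 = 36
14: |0| + |-13| = 0 + 13 = 13
15: |-17| + |-28| = 17 + 28 = 45
16: |2| + |-57| = 2 + 57 = 59
17: |-7| + |-54| = 7 + 54 = 61
18: |-63| + |-43| = 63 + 43 = 106
Sorted: 14 (13) < 7 (34) < 13 (36) < 15 (45) < …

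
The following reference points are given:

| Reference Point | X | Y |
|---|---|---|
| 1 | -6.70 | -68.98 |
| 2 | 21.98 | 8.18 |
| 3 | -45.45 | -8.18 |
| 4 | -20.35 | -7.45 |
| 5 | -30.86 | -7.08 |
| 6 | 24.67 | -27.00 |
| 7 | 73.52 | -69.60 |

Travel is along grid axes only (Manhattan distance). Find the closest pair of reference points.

4 and 5

Pairwise distances:
1–2: |28.68| + |77.16| = 28.68 + 77.16 = 105.84
1–3: |-38.75| + |60.80| = 38.75 + 60.80 = 99.55
1–4: |-13.65| + |61.53| = 13.65 + 61.53 = 75.18
1–5: |-24.16| + |61.90| = 24.16 + 61.90 = 86.06
1–6: |31.37| + |41.98| = 31.37 + 41.98 = 73.35
1–7: |80.22| + |-0.62| = 80.22 + 0.62 = 80.84
2–3: |-67.43| + |-16.36| = 67.43 + 16.36 = 83.79
2–4: |-42.33| + |-15.63| = 42.33 + 15.63 = 57.96
2–5: |-52.84| + |-15.26| = 52.84 + 15.26 = 68.10
2–6: |2.69| + |-35.18| = 2.69 + 35.18 = 37.87
2–7: |51.54| + |-77.78| = 51.54 + 77.78 = 129.32
3–4: |25.10| + |0.73| = 25.10 + 0.73 = 25.83
3–5: |14.59| + |1.10| = 14.59 + 1.10 = 15.69
3–6: |70.12| + |-18.82| = 70.12 + 18.82 = 88.94
3–7: |118.97| + |-61.42| = 118.97 + 61.42 = 180.39
4–5: |-10.51| + |0.37| = 10.51 + 0.37 = 10.88
4–6: |45.02| + |-19.55| = 45.02 + 19.55 = 64.57
4–7: |93.87| + |-62.15| = 93.87 + 62.15 = 156.02
5–6: |55.53| + |-19.92| = 55.53 + 19.92 = 75.45
5–7: |104.38| + |-62.52| = 104.38 + 62.52 = 166.90
6–7: |48.85| + |-42.60| = 48.85 + 42.60 = 91.45
Closest pair: 4–5 at 10.88.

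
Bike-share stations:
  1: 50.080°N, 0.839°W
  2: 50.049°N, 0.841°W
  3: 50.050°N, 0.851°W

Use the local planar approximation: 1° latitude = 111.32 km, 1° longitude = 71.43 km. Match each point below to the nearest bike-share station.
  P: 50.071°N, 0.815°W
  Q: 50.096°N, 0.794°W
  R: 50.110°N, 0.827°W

P at 50.071°N, 0.815°W:
  1: √((0.009·111.32)² + (-0.024·71.43)²) = √(1.00376 + 2.93889) = 1.986 km
  2: √((-0.022·111.32)² + (-0.026·71.43)²) = √(5.99780 + 3.44912) = 3.074 km
  3: √((-0.021·111.32)² + (-0.036·71.43)²) = √(5.46493 + 6.61251) = 3.475 km
  → nearest: 1 (1.986 km)
Q at 50.096°N, 0.794°W:
  1: √((-0.016·111.32)² + (-0.045·71.43)²) = √(3.17239 + 10.33205) = 3.675 km
  2: √((-0.047·111.32)² + (-0.047·71.43)²) = √(27.37424 + 11.27086) = 6.217 km
  3: √((-0.046·111.32)² + (-0.057·71.43)²) = √(26.22177 + 16.57719) = 6.542 km
  → nearest: 1 (3.675 km)
R at 50.110°N, 0.827°W:
  1: √((-0.030·111.32)² + (-0.012·71.43)²) = √(11.15293 + 0.73472) = 3.448 km
  2: √((-0.061·111.32)² + (-0.014·71.43)²) = √(46.11116 + 1.00004) = 6.864 km
  3: √((-0.060·111.32)² + (-0.024·71.43)²) = √(44.61171 + 2.93889) = 6.896 km
  → nearest: 1 (3.448 km)

P→1; Q→1; R→1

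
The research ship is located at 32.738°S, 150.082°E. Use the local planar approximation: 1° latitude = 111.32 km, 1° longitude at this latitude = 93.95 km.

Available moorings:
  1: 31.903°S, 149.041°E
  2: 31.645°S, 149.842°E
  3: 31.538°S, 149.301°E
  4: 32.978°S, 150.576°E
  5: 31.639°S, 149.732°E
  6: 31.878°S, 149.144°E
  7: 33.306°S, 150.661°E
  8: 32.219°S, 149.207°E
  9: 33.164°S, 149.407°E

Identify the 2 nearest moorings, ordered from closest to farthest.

Distances from 32.738°S, 150.082°E:
1: √((0.835·111.32)² + (-1.041·93.95)²) = √(8640.11148 + 9565.22142) = 134.927 km
2: √((1.093·111.32)² + (-0.240·93.95)²) = √(14804.26053 + 508.41230) = 123.744 km
3: √((1.200·111.32)² + (-0.781·93.95)²) = √(17844.68506 + 5383.88329) = 152.409 km
4: √((-0.240·111.32)² + (0.494·93.95)²) = √(713.78740 + 2154.00877) = 53.552 km
5: √((1.099·111.32)² + (-0.350·93.95)²) = √(14967.24198 + 1081.25881) = 126.683 km
6: √((0.860·111.32)² + (-0.938·93.95)²) = √(9165.22852 + 7766.03325) = 130.120 km
7: √((-0.568·111.32)² + (0.579·93.95)²) = √(3998.00255 + 2959.03905) = 83.409 km
8: √((0.519·111.32)² + (-0.875·93.95)²) = √(3337.95987 + 6757.86754) = 100.478 km
9: √((-0.426·111.32)² + (-0.675·93.95)²) = √(2248.87643 + 4021.62076) = 79.186 km
Sorted: 4 (53.552 km) < 9 (79.186 km) < 7 (83.409 km) < 8 (100.478 km) < …

4, 9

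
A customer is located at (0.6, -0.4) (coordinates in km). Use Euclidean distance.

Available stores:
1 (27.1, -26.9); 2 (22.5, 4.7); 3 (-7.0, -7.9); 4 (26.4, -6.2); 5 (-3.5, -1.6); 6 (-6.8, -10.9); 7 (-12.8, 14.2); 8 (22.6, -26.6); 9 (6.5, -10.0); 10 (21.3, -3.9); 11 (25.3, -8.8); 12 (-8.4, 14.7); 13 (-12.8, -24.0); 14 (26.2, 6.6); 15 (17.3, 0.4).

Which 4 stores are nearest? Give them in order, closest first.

5, 3, 9, 6

Distances from (0.6, -0.4):
1: √((26.5)² + (-26.5)²) = √(702.250 + 702.250) = 37.5 km
2: √((21.9)² + (5.1)²) = √(479.610 + 26.010) = 22.5 km
3: √((-7.6)² + (-7.5)²) = √(57.760 + 56.250) = 10.7 km
4: √((25.8)² + (-5.8)²) = √(665.640 + 33.640) = 26.4 km
5: √((-4.1)² + (-1.2)²) = √(16.810 + 1.440) = 4.3 km
6: √((-7.4)² + (-10.5)²) = √(54.760 + 110.250) = 12.8 km
7: √((-13.4)² + (14.6)²) = √(179.560 + 213.160) = 19.8 km
8: √((22.0)² + (-26.2)²) = √(484.000 + 686.440) = 34.2 km
9: √((5.9)² + (-9.6)²) = √(34.810 + 92.160) = 11.3 km
10: √((20.7)² + (-3.5)²) = √(428.490 + 12.250) = 21.0 km
11: √((24.7)² + (-8.4)²) = √(610.090 + 70.560) = 26.1 km
12: √((-9.0)² + (15.1)²) = √(81.000 + 228.010) = 17.6 km
13: √((-13.4)² + (-23.6)²) = √(179.560 + 556.960) = 27.1 km
14: √((25.6)² + (7.0)²) = √(655.360 + 49.000) = 26.5 km
15: √((16.7)² + (0.8)²) = √(278.890 + 0.640) = 16.7 km
Sorted: 5 (4.3 km) < 3 (10.7 km) < 9 (11.3 km) < 6 (12.8 km) < 15 (16.7 km) < 12 (17.6 km) < …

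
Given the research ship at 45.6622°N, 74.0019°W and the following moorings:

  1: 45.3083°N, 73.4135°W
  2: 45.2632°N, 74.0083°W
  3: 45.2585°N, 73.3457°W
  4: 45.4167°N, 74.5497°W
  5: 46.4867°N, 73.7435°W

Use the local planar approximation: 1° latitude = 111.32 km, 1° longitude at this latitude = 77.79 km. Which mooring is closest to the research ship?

2

Distances from 45.6622°N, 74.0019°W:
1: √((-0.3539·111.32)² + (0.5884·77.79)²) = √(1552.056477 + 2095.042662) = 60.3912 km
2: √((-0.3990·111.32)² + (-0.0064·77.79)²) = √(1972.841462 + 0.247861) = 44.4195 km
3: √((-0.4037·111.32)² + (0.6562·77.79)²) = √(2019.593174 + 2605.673493) = 68.0093 km
4: √((-0.2455·111.32)² + (-0.5478·77.79)²) = √(746.877520 + 1815.898621) = 50.6239 km
5: √((0.8245·111.32)² + (0.2584·77.79)²) = √(8424.181502 + 404.047628) = 93.9587 km
Minimum: 2 at 44.4195 km.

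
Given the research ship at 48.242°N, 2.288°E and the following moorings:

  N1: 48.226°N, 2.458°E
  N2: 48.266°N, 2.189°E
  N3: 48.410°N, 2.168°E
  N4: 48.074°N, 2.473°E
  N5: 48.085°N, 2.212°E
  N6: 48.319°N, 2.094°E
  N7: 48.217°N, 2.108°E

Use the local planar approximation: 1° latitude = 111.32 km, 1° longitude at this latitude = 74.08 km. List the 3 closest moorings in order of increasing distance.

Distances from 48.242°N, 2.288°E:
N1: √((-0.016·111.32)² + (0.170·74.08)²) = √(3.17239 + 158.59876) = 12.719 km
N2: √((0.024·111.32)² + (-0.099·74.08)²) = √(7.13787 + 53.78638) = 7.805 km
N3: √((0.168·111.32)² + (-0.120·74.08)²) = √(349.75583 + 79.02499) = 20.707 km
N4: √((-0.168·111.32)² + (0.185·74.08)²) = √(349.75583 + 187.82154) = 23.186 km
N5: √((-0.157·111.32)² + (-0.076·74.08)²) = √(305.45392 + 31.69780) = 18.362 km
N6: √((0.077·111.32)² + (-0.194·74.08)²) = √(73.47301 + 206.54059) = 16.734 km
N7: √((-0.025·111.32)² + (-0.180·74.08)²) = √(7.74509 + 177.80622) = 13.622 km
Sorted: N2 (7.805 km) < N1 (12.719 km) < N7 (13.622 km) < N6 (16.734 km) < N5 (18.362 km) < …

N2, N1, N7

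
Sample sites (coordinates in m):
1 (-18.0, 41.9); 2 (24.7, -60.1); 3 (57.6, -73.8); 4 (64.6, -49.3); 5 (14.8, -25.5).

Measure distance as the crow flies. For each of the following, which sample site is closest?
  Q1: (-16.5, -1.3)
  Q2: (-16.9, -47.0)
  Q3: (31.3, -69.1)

Q1→5; Q2→5; Q3→2

Q1 at (-16.5, -1.3):
  1: √((-1.5)² + (43.2)²) = √(2.250 + 1866.240) = 43.2 m
  2: √((41.2)² + (-58.8)²) = √(1697.440 + 3457.440) = 71.8 m
  3: √((74.1)² + (-72.5)²) = √(5490.810 + 5256.250) = 103.7 m
  4: √((81.1)² + (-48.0)²) = √(6577.210 + 2304.000) = 94.2 m
  5: √((31.3)² + (-24.2)²) = √(979.690 + 585.640) = 39.6 m
  → nearest: 5 (39.6 m)
Q2 at (-16.9, -47.0):
  1: √((-1.1)² + (88.9)²) = √(1.210 + 7903.210) = 88.9 m
  2: √((41.6)² + (-13.1)²) = √(1730.560 + 171.610) = 43.6 m
  3: √((74.5)² + (-26.8)²) = √(5550.250 + 718.240) = 79.2 m
  4: √((81.5)² + (-2.3)²) = √(6642.250 + 5.290) = 81.5 m
  5: √((31.7)² + (21.5)²) = √(1004.890 + 462.250) = 38.3 m
  → nearest: 5 (38.3 m)
Q3 at (31.3, -69.1):
  1: √((-49.3)² + (111.0)²) = √(2430.490 + 12321.000) = 121.5 m
  2: √((-6.6)² + (9.0)²) = √(43.560 + 81.000) = 11.2 m
  3: √((26.3)² + (-4.7)²) = √(691.690 + 22.090) = 26.7 m
  4: √((33.3)² + (19.8)²) = √(1108.890 + 392.040) = 38.7 m
  5: √((-16.5)² + (43.6)²) = √(272.250 + 1900.960) = 46.6 m
  → nearest: 2 (11.2 m)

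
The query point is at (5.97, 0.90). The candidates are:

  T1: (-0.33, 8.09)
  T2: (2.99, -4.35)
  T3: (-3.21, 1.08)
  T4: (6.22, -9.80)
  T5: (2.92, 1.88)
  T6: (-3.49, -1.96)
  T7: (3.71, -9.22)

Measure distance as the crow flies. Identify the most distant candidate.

Distances from (5.97, 0.90):
T1: √((-6.30)² + (7.19)²) = √(39.6900 + 51.6961) = 9.56
T2: √((-2.98)² + (-5.25)²) = √(8.8804 + 27.5625) = 6.04
T3: √((-9.18)² + (0.18)²) = √(84.2724 + 0.0324) = 9.18
T4: √((0.25)² + (-10.70)²) = √(0.0625 + 114.4900) = 10.70
T5: √((-3.05)² + (0.98)²) = √(9.3025 + 0.9604) = 3.20
T6: √((-9.46)² + (-2.86)²) = √(89.4916 + 8.1796) = 9.88
T7: √((-2.26)² + (-10.12)²) = √(5.1076 + 102.4144) = 10.37
Maximum: T4 at 10.70.

T4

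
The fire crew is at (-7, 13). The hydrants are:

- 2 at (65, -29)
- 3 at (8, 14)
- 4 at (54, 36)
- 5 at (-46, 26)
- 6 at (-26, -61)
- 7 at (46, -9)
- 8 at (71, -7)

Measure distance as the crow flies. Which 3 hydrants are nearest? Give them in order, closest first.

Distances from (-7, 13):
2: 83.4
3: 15.0
4: 65.2
5: 41.1
6: 76.4
7: 57.4
8: 80.5
Sorted: 3 (15.0) < 5 (41.1) < 7 (57.4) < 4 (65.2) < 6 (76.4) < …

3, 5, 7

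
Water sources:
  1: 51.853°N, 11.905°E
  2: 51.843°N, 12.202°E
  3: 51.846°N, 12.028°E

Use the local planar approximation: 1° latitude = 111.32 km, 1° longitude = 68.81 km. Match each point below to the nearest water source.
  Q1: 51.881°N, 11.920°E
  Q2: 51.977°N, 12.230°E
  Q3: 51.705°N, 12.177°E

Q1 at 51.881°N, 11.920°E:
  1: 3.283 km
  2: 19.860 km
  3: 8.391 km
  → nearest: 1 (3.283 km)
Q2 at 51.977°N, 12.230°E:
  1: 26.280 km
  2: 15.041 km
  3: 20.146 km
  → nearest: 2 (15.041 km)
Q3 at 51.705°N, 12.177°E:
  1: 24.935 km
  2: 15.458 km
  3: 18.748 km
  → nearest: 2 (15.458 km)

Q1→1; Q2→2; Q3→2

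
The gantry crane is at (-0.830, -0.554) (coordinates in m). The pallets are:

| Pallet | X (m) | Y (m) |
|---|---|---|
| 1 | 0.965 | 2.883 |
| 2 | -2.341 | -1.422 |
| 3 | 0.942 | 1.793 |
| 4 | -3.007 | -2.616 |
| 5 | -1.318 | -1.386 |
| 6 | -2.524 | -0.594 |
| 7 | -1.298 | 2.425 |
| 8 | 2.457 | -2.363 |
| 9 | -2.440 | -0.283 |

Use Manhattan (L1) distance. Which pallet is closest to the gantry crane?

Distances from (-0.830, -0.554):
1: |1.795| + |3.437| = 1.795 + 3.437 = 5.232 m
2: |-1.511| + |-0.868| = 1.511 + 0.868 = 2.379 m
3: |1.772| + |2.347| = 1.772 + 2.347 = 4.119 m
4: |-2.177| + |-2.062| = 2.177 + 2.062 = 4.239 m
5: |-0.488| + |-0.832| = 0.488 + 0.832 = 1.320 m
6: |-1.694| + |-0.040| = 1.694 + 0.040 = 1.734 m
7: |-0.468| + |2.979| = 0.468 + 2.979 = 3.447 m
8: |3.287| + |-1.809| = 3.287 + 1.809 = 5.096 m
9: |-1.610| + |0.271| = 1.610 + 0.271 = 1.881 m
Minimum: 5 at 1.320 m.

5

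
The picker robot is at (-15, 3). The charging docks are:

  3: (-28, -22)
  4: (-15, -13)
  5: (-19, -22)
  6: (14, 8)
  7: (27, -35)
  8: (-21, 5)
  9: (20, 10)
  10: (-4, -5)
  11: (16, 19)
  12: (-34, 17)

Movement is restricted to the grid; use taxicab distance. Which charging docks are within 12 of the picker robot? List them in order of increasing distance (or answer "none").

Distances from (-15, 3):
3: |-13| + |-25| = 13 + 25 = 38
4: |0| + |-16| = 0 + 16 = 16
5: |-4| + |-25| = 4 + 25 = 29
6: |29| + |5| = 29 + 5 = 34
7: |42| + |-38| = 42 + 38 = 80
8: |-6| + |2| = 6 + 2 = 8
9: |35| + |7| = 35 + 7 = 42
10: |11| + |-8| = 11 + 8 = 19
11: |31| + |16| = 31 + 16 = 47
12: |-19| + |14| = 19 + 14 = 33
Threshold 12: 8 (8) is within range.

8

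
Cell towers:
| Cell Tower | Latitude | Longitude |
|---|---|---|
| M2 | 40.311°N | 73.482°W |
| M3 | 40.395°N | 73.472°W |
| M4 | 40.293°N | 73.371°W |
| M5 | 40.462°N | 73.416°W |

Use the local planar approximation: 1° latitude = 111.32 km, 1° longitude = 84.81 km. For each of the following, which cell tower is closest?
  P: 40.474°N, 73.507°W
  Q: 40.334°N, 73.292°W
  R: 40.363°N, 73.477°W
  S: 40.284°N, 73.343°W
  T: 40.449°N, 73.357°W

P at 40.474°N, 73.507°W:
  M2: 18.269 km
  M3: 9.282 km
  M4: 23.217 km
  M5: 7.832 km
  → nearest: M5 (7.832 km)
Q at 40.334°N, 73.292°W:
  M2: 16.316 km
  M3: 16.708 km
  M4: 8.107 km
  M5: 17.710 km
  → nearest: M4 (8.107 km)
R at 40.363°N, 73.477°W:
  M2: 5.804 km
  M3: 3.587 km
  M4: 11.897 km
  M5: 12.175 km
  → nearest: M3 (3.587 km)
S at 40.284°N, 73.343°W:
  M2: 12.166 km
  M3: 16.504 km
  M4: 2.577 km
  M5: 20.760 km
  → nearest: M4 (2.577 km)
T at 40.449°N, 73.357°W:
  M2: 18.665 km
  M3: 11.457 km
  M4: 17.406 km
  M5: 5.209 km
  → nearest: M5 (5.209 km)

P→M5; Q→M4; R→M3; S→M4; T→M5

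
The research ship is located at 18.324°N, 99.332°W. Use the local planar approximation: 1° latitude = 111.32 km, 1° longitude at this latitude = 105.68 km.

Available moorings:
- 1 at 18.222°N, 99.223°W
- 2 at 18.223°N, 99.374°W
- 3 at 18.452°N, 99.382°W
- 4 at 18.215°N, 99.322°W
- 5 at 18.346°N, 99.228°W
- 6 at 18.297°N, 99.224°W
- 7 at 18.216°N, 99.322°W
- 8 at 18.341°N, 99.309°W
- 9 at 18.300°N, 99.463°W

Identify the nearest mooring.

8

Distances from 18.324°N, 99.332°W:
1: √((-0.102·111.32)² + (0.109·105.68)²) = √(128.92785 + 132.69013) = 16.175 km
2: √((-0.101·111.32)² + (-0.042·105.68)²) = √(126.41224 + 19.70081) = 12.088 km
3: √((0.128·111.32)² + (-0.050·105.68)²) = √(203.03286 + 27.92066) = 15.197 km
4: √((-0.109·111.32)² + (0.010·105.68)²) = √(147.23104 + 1.11683) = 12.180 km
5: √((0.022·111.32)² + (0.104·105.68)²) = √(5.99780 + 120.79593) = 11.260 km
6: √((-0.027·111.32)² + (0.108·105.68)²) = √(9.03387 + 130.26661) = 11.803 km
7: √((-0.108·111.32)² + (0.010·105.68)²) = √(144.54195 + 1.11683) = 12.069 km
8: √((0.017·111.32)² + (0.023·105.68)²) = √(3.58133 + 5.90801) = 3.080 km
9: √((-0.024·111.32)² + (-0.131·105.68)²) = √(7.13787 + 191.65855) = 14.100 km
Minimum: 8 at 3.080 km.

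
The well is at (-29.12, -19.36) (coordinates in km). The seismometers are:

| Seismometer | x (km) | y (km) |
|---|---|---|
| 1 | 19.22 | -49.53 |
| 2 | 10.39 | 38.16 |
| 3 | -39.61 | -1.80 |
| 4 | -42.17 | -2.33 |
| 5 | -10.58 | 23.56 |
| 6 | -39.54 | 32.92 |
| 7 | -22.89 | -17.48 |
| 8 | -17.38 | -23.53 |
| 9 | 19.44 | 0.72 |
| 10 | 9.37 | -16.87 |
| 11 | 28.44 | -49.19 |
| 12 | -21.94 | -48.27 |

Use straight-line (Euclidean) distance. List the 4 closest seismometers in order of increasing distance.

Distances from (-29.12, -19.36):
1: 56.98 km
2: 69.78 km
3: 20.45 km
4: 21.46 km
5: 46.75 km
6: 53.31 km
7: 6.51 km
8: 12.46 km
9: 52.55 km
10: 38.57 km
11: 64.83 km
12: 29.79 km
Sorted: 7 (6.51 km) < 8 (12.46 km) < 3 (20.45 km) < 4 (21.46 km) < 12 (29.79 km) < 10 (38.57 km) < …

7, 8, 3, 4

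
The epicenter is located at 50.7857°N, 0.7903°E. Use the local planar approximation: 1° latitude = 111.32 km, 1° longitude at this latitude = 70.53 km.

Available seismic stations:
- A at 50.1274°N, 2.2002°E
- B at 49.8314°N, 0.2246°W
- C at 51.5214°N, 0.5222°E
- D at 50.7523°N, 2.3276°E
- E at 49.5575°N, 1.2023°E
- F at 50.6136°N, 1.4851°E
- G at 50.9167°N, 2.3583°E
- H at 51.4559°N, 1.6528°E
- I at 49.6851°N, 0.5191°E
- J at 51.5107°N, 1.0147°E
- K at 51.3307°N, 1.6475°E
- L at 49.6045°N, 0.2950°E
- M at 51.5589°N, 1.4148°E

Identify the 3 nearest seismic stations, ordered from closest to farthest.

Distances from 50.7857°N, 0.7903°E:
A: 123.5257 km
B: 128.0984 km
C: 84.0527 km
D: 108.4895 km
E: 139.7771 km
F: 52.6161 km
G: 111.5484 km
H: 96.2637 km
I: 124.0029 km
J: 82.2442 km
K: 85.6504 km
L: 136.0525 km
M: 96.6879 km
Sorted: F (52.6161 km) < J (82.2442 km) < C (84.0527 km) < K (85.6504 km) < H (96.2637 km) < …

F, J, C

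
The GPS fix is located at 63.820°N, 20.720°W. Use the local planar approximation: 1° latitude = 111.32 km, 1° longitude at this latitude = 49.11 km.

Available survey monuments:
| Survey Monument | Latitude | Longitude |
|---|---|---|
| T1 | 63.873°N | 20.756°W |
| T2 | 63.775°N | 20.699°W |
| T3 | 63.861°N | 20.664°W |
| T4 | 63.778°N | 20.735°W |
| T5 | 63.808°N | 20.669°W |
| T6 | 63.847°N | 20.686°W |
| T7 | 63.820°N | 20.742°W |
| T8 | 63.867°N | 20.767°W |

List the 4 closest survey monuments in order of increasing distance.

T7, T5, T6, T4

Distances from 63.820°N, 20.720°W:
T1: √((0.053·111.32)² + (-0.036·49.11)²) = √(34.80953 + 3.12568) = 6.159 km
T2: √((-0.045·111.32)² + (0.021·49.11)²) = √(25.09409 + 1.06360) = 5.114 km
T3: √((0.041·111.32)² + (0.056·49.11)²) = √(20.83119 + 7.56338) = 5.329 km
T4: √((-0.042·111.32)² + (-0.015·49.11)²) = √(21.85974 + 0.54265) = 4.733 km
T5: √((-0.012·111.32)² + (0.051·49.11)²) = √(1.78447 + 6.27307) = 2.839 km
T6: √((0.027·111.32)² + (0.034·49.11)²) = √(9.03387 + 2.78803) = 3.438 km
T7: √((0.000·111.32)² + (-0.022·49.11)²) = √(0.00000 + 1.16731) = 1.080 km
T8: √((0.047·111.32)² + (-0.047·49.11)²) = √(27.37424 + 5.32765) = 5.719 km
Sorted: T7 (1.080 km) < T5 (2.839 km) < T6 (3.438 km) < T4 (4.733 km) < T2 (5.114 km) < T3 (5.329 km) < …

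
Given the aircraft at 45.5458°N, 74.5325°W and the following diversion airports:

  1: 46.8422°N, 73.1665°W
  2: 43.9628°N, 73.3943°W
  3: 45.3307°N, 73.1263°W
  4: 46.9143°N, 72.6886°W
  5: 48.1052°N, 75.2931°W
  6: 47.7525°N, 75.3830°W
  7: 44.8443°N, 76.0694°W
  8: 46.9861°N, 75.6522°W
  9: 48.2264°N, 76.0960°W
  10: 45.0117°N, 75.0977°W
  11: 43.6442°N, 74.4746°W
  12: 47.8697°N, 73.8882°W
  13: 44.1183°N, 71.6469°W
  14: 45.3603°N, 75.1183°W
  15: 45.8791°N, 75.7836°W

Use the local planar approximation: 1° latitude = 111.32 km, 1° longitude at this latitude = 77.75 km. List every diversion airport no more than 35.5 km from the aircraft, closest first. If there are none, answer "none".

none

Distances from 45.5458°N, 74.5325°W:
1: 179.1835 km
2: 197.1921 km
3: 111.9234 km
4: 209.1911 km
5: 290.9849 km
6: 254.3945 km
7: 142.7481 km
8: 182.4443 km
9: 322.2150 km
10: 73.9332 km
11: 211.7340 km
12: 263.5021 km
13: 274.9318 km
14: 50.0085 km
15: 104.1089 km
Threshold 35.5 km: none within range.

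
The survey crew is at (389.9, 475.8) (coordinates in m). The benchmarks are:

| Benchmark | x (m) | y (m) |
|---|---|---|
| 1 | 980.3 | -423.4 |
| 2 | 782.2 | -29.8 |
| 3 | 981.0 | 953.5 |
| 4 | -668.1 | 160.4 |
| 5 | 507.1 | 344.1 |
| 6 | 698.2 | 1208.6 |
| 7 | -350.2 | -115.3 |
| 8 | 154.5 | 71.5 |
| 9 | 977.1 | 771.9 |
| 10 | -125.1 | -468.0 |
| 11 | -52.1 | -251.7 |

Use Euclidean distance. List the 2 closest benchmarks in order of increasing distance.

Distances from (389.9, 475.8):
1: √((590.4)² + (-899.2)²) = √(348572.160 + 808560.640) = 1075.7 m
2: √((392.3)² + (-505.6)²) = √(153899.290 + 255631.360) = 639.9 m
3: √((591.1)² + (477.7)²) = √(349399.210 + 228197.290) = 760.0 m
4: √((-1058.0)² + (-315.4)²) = √(1119364.000 + 99477.160) = 1104.0 m
5: √((117.2)² + (-131.7)²) = √(13735.840 + 17344.890) = 176.3 m
6: √((308.3)² + (732.8)²) = √(95048.890 + 536995.840) = 795.0 m
7: √((-740.1)² + (-591.1)²) = √(547748.010 + 349399.210) = 947.2 m
8: √((-235.4)² + (-404.3)²) = √(55413.160 + 163458.490) = 467.8 m
9: √((587.2)² + (296.1)²) = √(344803.840 + 87675.210) = 657.6 m
10: √((-515.0)² + (-943.8)²) = √(265225.000 + 890758.440) = 1075.2 m
11: √((-442.0)² + (-727.5)²) = √(195364.000 + 529256.250) = 851.2 m
Sorted: 5 (176.3 m) < 8 (467.8 m) < 2 (639.9 m) < 9 (657.6 m) < …

5, 8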